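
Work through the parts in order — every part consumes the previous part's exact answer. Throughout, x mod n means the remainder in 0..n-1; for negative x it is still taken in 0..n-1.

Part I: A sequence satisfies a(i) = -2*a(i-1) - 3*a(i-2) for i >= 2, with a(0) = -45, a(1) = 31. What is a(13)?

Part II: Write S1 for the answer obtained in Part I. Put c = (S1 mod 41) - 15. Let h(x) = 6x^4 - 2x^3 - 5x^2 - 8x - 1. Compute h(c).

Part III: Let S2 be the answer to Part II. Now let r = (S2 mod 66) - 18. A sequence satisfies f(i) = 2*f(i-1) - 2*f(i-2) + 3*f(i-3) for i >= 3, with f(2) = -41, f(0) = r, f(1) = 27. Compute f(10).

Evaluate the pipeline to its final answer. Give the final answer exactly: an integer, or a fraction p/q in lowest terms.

Part I: a(2) = -2*(31) - 3*(-45) = 73; iterating: a(2)=73, a(3)=-239, a(4)=259, a(5)=199, a(6)=-1175, a(7)=1753, a(8)=19, a(9)=-5297, a(10)=10537, a(11)=-5183, a(12)=-21245, a(13)=58039; answer 58039
Part II: S1 = 58039; c = 9; 6*(9)^4 - 2*(9)^3 - 5*(9)^2 - 8*(9)^1 - 1 = (39366) + (-1458) + (-405) + (-72) + (-1) = 37430; answer 37430
Part III: S2 = 37430; r = -10; f(3) = 2*(-41) - 2*(27) + 3*(-10) = -166; iterating: f(3)=-166, f(4)=-169, f(5)=-129, f(6)=-418, f(7)=-1085, f(8)=-1721, f(9)=-2526, f(10)=-4865; answer -4865

-4865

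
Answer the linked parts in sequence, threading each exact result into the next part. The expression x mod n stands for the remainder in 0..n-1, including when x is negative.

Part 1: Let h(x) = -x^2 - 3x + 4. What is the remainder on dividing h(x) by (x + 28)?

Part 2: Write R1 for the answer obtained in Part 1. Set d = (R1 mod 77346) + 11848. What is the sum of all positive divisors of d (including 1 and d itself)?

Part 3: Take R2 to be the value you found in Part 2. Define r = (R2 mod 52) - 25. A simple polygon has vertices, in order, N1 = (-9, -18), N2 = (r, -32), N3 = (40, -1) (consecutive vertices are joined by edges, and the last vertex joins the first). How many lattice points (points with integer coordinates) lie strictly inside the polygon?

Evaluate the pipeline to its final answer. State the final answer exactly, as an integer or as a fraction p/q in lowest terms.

597

Part 1: remainder = value at the root: -1*(-28)^2 - 3*(-28)^1 + 4 = (-784) + (84) + (4) = -696; answer -696
Part 2: R1 = -696; d = 88498; 88498 = 2 * 44249; sigma = (1 + 2) * (1 + 44249) = 3 * 44250 = 132750; answer 132750
Part 3: R2 = 132750; r = 21; cross terms: (-9*-32 - 21*-18)=666, (21*-1 - 40*-32)=1259, (40*-18 - -9*-1)=-729; twice the area = |1196| = 1196; area = 598; boundary points = 2 + 1 + 1 = 4; strictly interior points = area - boundary/2 + 1 = 597; answer 597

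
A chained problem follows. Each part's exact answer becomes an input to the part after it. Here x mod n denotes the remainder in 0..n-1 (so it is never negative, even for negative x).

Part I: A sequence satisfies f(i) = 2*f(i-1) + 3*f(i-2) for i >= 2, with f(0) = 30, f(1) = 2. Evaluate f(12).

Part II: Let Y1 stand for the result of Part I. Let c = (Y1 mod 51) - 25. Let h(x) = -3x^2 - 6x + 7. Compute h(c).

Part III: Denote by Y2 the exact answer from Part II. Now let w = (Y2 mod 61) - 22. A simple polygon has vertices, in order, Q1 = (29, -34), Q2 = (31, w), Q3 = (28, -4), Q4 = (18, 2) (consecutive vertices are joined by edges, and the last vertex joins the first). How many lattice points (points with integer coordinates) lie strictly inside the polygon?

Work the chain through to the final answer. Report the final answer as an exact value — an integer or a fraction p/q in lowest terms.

Part I: f(2) = 2*(2) + 3*(30) = 94; iterating: f(2)=94, f(3)=194, f(4)=670, f(5)=1922, f(6)=5854, f(7)=17474, f(8)=52510, f(9)=157442, f(10)=472414, f(11)=1417154, f(12)=4251550; answer 4251550
Part II: Y1 = 4251550; c = 12; -3*(12)^2 - 6*(12)^1 + 7 = (-432) + (-72) + (7) = -497; answer -497
Part III: Y2 = -497; w = 30; cross terms: (29*30 - 31*-34)=1924, (31*-4 - 28*30)=-964, (28*2 - 18*-4)=128, (18*-34 - 29*2)=-670; twice the area = |418| = 418; area = 209; boundary points = 2 + 1 + 2 + 1 = 6; strictly interior points = area - boundary/2 + 1 = 207; answer 207

207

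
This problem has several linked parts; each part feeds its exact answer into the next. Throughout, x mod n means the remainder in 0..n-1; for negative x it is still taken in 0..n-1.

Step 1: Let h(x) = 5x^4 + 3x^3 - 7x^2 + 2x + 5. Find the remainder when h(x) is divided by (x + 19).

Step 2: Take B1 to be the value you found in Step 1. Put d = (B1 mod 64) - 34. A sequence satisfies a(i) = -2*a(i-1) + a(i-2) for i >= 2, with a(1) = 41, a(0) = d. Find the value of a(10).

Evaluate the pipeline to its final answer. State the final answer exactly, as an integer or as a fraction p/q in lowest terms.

-79768

Step 1: remainder = value at the root: 5*(-19)^4 + 3*(-19)^3 - 7*(-19)^2 + 2*(-19)^1 + 5 = (651605) + (-20577) + (-2527) + (-38) + (5) = 628468; answer 628468
Step 2: B1 = 628468; d = 18; a(2) = -2*(41) + 1*(18) = -64; iterating: a(2)=-64, a(3)=169, a(4)=-402, a(5)=973, a(6)=-2348, a(7)=5669, a(8)=-13686, a(9)=33041, a(10)=-79768; answer -79768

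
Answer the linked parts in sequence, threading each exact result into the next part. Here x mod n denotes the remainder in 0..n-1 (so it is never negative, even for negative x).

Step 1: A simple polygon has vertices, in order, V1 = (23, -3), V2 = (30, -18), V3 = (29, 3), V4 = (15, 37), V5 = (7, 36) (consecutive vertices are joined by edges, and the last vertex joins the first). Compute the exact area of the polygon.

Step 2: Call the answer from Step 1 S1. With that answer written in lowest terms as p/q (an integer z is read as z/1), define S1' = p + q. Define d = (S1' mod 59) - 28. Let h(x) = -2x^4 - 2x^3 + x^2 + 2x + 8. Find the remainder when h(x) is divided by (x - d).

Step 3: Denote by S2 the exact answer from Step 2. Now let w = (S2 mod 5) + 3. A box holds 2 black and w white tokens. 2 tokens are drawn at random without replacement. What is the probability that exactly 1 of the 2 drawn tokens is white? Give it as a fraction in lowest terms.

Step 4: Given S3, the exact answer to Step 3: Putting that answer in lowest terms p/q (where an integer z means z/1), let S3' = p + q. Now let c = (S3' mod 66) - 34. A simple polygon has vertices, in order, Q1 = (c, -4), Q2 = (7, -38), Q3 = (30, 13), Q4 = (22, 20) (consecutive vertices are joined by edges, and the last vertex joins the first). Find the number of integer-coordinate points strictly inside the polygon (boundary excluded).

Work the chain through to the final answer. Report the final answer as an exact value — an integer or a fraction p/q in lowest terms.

828

Step 1: cross terms: (23*-18 - 30*-3)=-324, (30*3 - 29*-18)=612, (29*37 - 15*3)=1028, (15*36 - 7*37)=281, (7*-3 - 23*36)=-849; twice the area = |748| = 748; area = 374; answer 374
Step 2: S1 = 374; threaded value p + q = 375; d = -7; remainder = value at the root: -2*(-7)^4 - 2*(-7)^3 + 1*(-7)^2 + 2*(-7)^1 + 8 = (-4802) + (686) + (49) + (-14) + (8) = -4073; answer -4073
Step 3: S2 = -4073; w = 5; total draws C(7,2) = 21; favorable C(5,1)*C(2,1) = 10; P = 10/21; answer 10/21
Step 4: S3 = 10/21; threaded value p + q = 31; c = -3; cross terms: (-3*-38 - 7*-4)=142, (7*13 - 30*-38)=1231, (30*20 - 22*13)=314, (22*-4 - -3*20)=-28; twice the area = |1659| = 1659; area = 1659/2; boundary points = 2 + 1 + 1 + 1 = 5; strictly interior points = area - boundary/2 + 1 = 828; answer 828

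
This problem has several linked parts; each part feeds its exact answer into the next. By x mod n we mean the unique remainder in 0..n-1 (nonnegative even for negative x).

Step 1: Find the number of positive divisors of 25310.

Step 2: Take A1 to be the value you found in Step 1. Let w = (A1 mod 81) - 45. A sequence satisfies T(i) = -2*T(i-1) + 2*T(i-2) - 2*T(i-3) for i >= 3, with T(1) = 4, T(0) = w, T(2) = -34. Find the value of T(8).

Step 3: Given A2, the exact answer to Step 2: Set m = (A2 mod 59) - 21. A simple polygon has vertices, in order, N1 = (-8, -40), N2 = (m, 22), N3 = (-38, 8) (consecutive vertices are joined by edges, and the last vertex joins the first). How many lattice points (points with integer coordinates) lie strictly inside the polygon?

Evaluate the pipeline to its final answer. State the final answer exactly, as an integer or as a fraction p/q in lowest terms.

1790

Step 1: 25310 = 2 * 5 * 2531; number of divisors = (1+1) * (1+1) * (1+1) = 8; answer 8
Step 2: A1 = 8; w = -37; T(3) = -2*(-34) + 2*(4) - 2*(-37) = 150; iterating: T(3)=150, T(4)=-376, T(5)=1120, T(6)=-3292, T(7)=9576, T(8)=-27976; answer -27976
Step 3: A2 = -27976; m = 28; cross terms: (-8*22 - 28*-40)=944, (28*8 - -38*22)=1060, (-38*-40 - -8*8)=1584; twice the area = |3588| = 3588; area = 1794; boundary points = 2 + 2 + 6 = 10; strictly interior points = area - boundary/2 + 1 = 1790; answer 1790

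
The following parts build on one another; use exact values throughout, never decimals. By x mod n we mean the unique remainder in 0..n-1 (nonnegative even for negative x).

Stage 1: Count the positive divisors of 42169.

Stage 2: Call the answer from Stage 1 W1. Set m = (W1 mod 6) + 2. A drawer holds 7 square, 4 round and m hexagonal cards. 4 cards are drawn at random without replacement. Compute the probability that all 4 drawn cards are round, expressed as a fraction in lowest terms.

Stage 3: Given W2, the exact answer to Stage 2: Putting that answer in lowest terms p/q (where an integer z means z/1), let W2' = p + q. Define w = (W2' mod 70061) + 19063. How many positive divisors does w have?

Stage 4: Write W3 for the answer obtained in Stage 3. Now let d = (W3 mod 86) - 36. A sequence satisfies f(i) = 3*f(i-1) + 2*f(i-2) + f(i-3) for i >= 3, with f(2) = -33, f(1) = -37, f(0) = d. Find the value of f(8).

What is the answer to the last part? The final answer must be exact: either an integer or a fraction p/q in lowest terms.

-124085

Stage 1: 42169 is prime, so its only divisors are 1 and 42169; count = 2; answer 2
Stage 2: W1 = 2; m = 4; total draws C(15,4) = 1365; favorable C(4,4) = 1; P = 1/1365; answer 1/1365
Stage 3: W2 = 1/1365; threaded value p + q = 1366; w = 20429; 20429 = 31 * 659; number of divisors = (1+1) * (1+1) = 4; answer 4
Stage 4: W3 = 4; d = -32; f(3) = 3*(-33) + 2*(-37) + 1*(-32) = -205; iterating: f(3)=-205, f(4)=-718, f(5)=-2597, f(6)=-9432, f(7)=-34208, f(8)=-124085; answer -124085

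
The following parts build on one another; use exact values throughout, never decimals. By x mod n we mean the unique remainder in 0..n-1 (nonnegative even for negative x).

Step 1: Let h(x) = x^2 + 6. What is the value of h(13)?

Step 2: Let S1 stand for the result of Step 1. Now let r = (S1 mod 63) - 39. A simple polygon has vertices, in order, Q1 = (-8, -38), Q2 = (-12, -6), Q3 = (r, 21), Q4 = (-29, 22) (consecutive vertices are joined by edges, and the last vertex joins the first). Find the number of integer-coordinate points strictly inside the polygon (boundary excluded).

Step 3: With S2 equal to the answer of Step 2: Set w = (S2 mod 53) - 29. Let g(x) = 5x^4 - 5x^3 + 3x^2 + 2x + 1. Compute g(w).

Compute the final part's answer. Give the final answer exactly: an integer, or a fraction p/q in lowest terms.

Step 1: 1*(13)^2 + 6 = (169) + (6) = 175; answer 175
Step 2: S1 = 175; r = 10; cross terms: (-8*-6 - -12*-38)=-408, (-12*21 - 10*-6)=-192, (10*22 - -29*21)=829, (-29*-38 - -8*22)=1278; twice the area = |1507| = 1507; area = 1507/2; boundary points = 4 + 1 + 1 + 3 = 9; strictly interior points = area - boundary/2 + 1 = 750; answer 750
Step 3: S2 = 750; w = -21; 5*(-21)^4 - 5*(-21)^3 + 3*(-21)^2 + 2*(-21)^1 + 1 = (972405) + (46305) + (1323) + (-42) + (1) = 1019992; answer 1019992

1019992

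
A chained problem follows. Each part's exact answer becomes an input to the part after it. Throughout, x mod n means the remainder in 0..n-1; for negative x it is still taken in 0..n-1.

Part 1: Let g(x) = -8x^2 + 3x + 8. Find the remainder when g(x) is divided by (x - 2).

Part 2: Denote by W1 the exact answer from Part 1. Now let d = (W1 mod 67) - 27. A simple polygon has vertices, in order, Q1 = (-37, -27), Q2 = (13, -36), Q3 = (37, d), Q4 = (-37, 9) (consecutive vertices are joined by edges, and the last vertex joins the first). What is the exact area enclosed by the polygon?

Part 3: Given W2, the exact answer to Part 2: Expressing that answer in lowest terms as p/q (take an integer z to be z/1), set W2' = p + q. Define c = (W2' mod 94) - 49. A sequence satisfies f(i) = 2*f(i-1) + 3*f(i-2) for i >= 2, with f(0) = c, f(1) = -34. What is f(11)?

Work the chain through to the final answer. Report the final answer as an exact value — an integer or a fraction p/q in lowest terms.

-531466

Part 1: remainder = value at the root: -8*(2)^2 + 3*(2)^1 + 8 = (-32) + (6) + (8) = -18; answer -18
Part 2: W1 = -18; d = 22; cross terms: (-37*-36 - 13*-27)=1683, (13*22 - 37*-36)=1618, (37*9 - -37*22)=1147, (-37*-27 - -37*9)=1332; twice the area = |5780| = 5780; area = 2890; answer 2890
Part 3: W2 = 2890; threaded value p + q = 2891; c = 22; f(2) = 2*(-34) + 3*(22) = -2; iterating: f(2)=-2, f(3)=-106, f(4)=-218, f(5)=-754, f(6)=-2162, f(7)=-6586, f(8)=-19658, f(9)=-59074, f(10)=-177122, f(11)=-531466; answer -531466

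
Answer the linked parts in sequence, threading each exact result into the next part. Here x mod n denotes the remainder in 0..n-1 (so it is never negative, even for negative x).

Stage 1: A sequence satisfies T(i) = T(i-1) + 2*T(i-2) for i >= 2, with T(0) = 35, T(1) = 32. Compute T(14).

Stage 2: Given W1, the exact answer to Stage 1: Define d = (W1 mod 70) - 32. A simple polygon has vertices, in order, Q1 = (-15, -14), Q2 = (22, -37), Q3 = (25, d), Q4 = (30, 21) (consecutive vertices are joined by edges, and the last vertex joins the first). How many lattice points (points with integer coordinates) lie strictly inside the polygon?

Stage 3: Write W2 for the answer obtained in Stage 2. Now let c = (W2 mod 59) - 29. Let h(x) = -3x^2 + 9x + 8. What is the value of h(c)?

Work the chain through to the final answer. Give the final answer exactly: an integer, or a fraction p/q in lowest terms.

Stage 1: T(2) = 1*(32) + 2*(35) = 102; iterating: T(2)=102, T(3)=166, T(4)=370, T(5)=702, T(6)=1442, T(7)=2846, T(8)=5730, T(9)=11422, T(10)=22882, T(11)=45726, T(12)=91490, T(13)=182942, T(14)=365922; answer 365922
Stage 2: W1 = 365922; d = 0; cross terms: (-15*-37 - 22*-14)=863, (22*0 - 25*-37)=925, (25*21 - 30*0)=525, (30*-14 - -15*21)=-105; twice the area = |2208| = 2208; area = 1104; boundary points = 1 + 1 + 1 + 5 = 8; strictly interior points = area - boundary/2 + 1 = 1101; answer 1101
Stage 3: W2 = 1101; c = 10; -3*(10)^2 + 9*(10)^1 + 8 = (-300) + (90) + (8) = -202; answer -202

-202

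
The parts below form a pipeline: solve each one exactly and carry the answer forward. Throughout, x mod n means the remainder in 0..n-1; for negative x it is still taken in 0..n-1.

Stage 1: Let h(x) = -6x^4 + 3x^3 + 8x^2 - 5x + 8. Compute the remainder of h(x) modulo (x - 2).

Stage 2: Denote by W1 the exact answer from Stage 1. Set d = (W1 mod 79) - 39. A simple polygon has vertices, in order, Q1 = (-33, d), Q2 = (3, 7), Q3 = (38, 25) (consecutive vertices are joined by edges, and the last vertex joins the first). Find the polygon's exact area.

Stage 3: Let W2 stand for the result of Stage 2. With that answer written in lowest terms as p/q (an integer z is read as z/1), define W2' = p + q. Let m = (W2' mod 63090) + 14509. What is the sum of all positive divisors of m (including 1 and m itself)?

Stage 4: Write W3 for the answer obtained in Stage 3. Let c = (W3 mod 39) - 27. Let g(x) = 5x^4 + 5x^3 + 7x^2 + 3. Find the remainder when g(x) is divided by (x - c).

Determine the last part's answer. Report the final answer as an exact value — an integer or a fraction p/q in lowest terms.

3928

Stage 1: remainder = value at the root: -6*(2)^4 + 3*(2)^3 + 8*(2)^2 - 5*(2)^1 + 8 = (-96) + (24) + (32) + (-10) + (8) = -42; answer -42
Stage 2: W1 = -42; d = -2; cross terms: (-33*7 - 3*-2)=-225, (3*25 - 38*7)=-191, (38*-2 - -33*25)=749; twice the area = |333| = 333; area = 333/2; answer 333/2
Stage 3: W2 = 333/2; threaded value p + q = 335; m = 14844; 14844 = 2^2 * 3 * 1237; sigma = (1 + 2 + 4) * (1 + 3) * (1 + 1237) = 7 * 4 * 1238 = 34664; answer 34664
Stage 4: W3 = 34664; c = 5; remainder = value at the root: 5*(5)^4 + 5*(5)^3 + 7*(5)^2 + 3 = (3125) + (625) + (175) + (3) = 3928; answer 3928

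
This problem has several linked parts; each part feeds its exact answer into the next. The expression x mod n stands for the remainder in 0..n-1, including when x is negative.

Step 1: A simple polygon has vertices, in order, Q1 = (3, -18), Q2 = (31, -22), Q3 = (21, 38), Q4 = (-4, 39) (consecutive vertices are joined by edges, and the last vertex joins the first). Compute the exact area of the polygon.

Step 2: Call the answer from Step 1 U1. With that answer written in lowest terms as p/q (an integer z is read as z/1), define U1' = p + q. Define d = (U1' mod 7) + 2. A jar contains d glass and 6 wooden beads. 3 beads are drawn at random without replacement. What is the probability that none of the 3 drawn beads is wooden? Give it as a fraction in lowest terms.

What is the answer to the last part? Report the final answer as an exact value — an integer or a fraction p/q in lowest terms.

1/11

Step 1: cross terms: (3*-22 - 31*-18)=492, (31*38 - 21*-22)=1640, (21*39 - -4*38)=971, (-4*-18 - 3*39)=-45; twice the area = |3058| = 3058; area = 1529; answer 1529
Step 2: U1 = 1529; threaded value p + q = 1530; d = 6; total draws C(12,3) = 220; favorable C(6,3) = 20; P = 1/11; answer 1/11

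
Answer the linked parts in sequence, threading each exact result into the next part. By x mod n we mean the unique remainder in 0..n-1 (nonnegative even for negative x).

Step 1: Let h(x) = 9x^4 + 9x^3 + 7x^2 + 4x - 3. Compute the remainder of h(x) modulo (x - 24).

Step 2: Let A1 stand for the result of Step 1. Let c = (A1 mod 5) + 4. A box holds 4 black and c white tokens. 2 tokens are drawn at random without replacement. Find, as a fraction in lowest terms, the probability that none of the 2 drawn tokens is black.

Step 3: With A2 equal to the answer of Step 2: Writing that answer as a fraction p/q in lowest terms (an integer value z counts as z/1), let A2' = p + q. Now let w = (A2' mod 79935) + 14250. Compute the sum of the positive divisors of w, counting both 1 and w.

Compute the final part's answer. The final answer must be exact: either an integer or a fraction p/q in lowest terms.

Step 1: remainder = value at the root: 9*(24)^4 + 9*(24)^3 + 7*(24)^2 + 4*(24)^1 - 3 = (2985984) + (124416) + (4032) + (96) + (-3) = 3114525; answer 3114525
Step 2: A1 = 3114525; c = 4; total draws C(8,2) = 28; favorable C(4,2) = 6; P = 3/14; answer 3/14
Step 3: A2 = 3/14; threaded value p + q = 17; w = 14267; 14267 = 11 * 1297; sigma = (1 + 11) * (1 + 1297) = 12 * 1298 = 15576; answer 15576

15576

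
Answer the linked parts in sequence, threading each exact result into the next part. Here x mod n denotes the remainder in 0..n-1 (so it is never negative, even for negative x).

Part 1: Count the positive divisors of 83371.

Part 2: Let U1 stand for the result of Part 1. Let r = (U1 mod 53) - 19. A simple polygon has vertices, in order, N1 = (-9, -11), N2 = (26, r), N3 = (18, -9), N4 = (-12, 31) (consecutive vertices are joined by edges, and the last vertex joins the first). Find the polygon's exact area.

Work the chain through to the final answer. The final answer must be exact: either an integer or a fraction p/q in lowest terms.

659

Part 1: 83371 = 263 * 317; number of divisors = (1+1) * (1+1) = 4; answer 4
Part 2: U1 = 4; r = -15; cross terms: (-9*-15 - 26*-11)=421, (26*-9 - 18*-15)=36, (18*31 - -12*-9)=450, (-12*-11 - -9*31)=411; twice the area = |1318| = 1318; area = 659; answer 659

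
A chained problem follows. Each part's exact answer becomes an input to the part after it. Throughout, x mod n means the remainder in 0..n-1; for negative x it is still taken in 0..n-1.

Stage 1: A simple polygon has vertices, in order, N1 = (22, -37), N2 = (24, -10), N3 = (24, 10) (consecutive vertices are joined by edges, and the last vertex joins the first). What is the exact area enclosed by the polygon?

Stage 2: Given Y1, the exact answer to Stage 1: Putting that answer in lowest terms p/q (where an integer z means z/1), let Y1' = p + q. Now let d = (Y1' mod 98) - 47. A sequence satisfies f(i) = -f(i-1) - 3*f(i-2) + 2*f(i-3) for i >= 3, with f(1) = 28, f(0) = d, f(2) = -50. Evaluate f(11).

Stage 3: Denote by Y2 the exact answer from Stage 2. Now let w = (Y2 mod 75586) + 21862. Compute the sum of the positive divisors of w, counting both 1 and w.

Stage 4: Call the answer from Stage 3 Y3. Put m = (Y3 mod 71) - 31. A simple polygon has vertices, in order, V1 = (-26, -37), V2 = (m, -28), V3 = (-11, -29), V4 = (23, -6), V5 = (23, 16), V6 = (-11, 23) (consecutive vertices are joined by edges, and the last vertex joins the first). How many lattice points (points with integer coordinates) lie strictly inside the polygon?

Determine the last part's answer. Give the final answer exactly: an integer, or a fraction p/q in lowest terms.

1757

Stage 1: cross terms: (22*-10 - 24*-37)=668, (24*10 - 24*-10)=480, (24*-37 - 22*10)=-1108; twice the area = |40| = 40; area = 20; answer 20
Stage 2: Y1 = 20; threaded value p + q = 21; d = -26; f(3) = -1*(-50) - 3*(28) + 2*(-26) = -86; iterating: f(3)=-86, f(4)=292, f(5)=-134, f(6)=-914, f(7)=1900, f(8)=574, f(9)=-8102, f(10)=10180, f(11)=15274; answer 15274
Stage 3: Y2 = 15274; w = 37136; 37136 = 2^4 * 11 * 211; sigma = (1 + 2 + 4 + 8 + 16) * (1 + 11) * (1 + 211) = 31 * 12 * 212 = 78864; answer 78864
Stage 4: Y3 = 78864; m = 23; cross terms: (-26*-28 - 23*-37)=1579, (23*-29 - -11*-28)=-975, (-11*-6 - 23*-29)=733, (23*16 - 23*-6)=506, (23*23 - -11*16)=705, (-11*-37 - -26*23)=1005; twice the area = |3553| = 3553; area = 3553/2; boundary points = 1 + 1 + 1 + 22 + 1 + 15 = 41; strictly interior points = area - boundary/2 + 1 = 1757; answer 1757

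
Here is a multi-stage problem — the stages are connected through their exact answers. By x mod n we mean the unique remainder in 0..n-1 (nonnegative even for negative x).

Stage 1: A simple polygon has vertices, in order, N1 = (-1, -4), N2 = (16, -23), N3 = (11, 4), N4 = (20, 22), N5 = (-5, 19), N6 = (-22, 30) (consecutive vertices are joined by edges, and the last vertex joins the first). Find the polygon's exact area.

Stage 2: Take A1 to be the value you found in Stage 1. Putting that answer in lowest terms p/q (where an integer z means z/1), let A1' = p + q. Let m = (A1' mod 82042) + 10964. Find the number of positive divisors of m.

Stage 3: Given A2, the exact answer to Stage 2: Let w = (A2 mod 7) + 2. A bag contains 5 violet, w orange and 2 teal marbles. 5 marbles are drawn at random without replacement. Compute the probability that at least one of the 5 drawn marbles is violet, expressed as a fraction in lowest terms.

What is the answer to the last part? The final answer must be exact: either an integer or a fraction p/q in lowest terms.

1231/1287

Stage 1: cross terms: (-1*-23 - 16*-4)=87, (16*4 - 11*-23)=317, (11*22 - 20*4)=162, (20*19 - -5*22)=490, (-5*30 - -22*19)=268, (-22*-4 - -1*30)=118; twice the area = |1442| = 1442; area = 721; answer 721
Stage 2: A1 = 721; threaded value p + q = 722; m = 11686; 11686 = 2 * 5843; number of divisors = (1+1) * (1+1) = 4; answer 4
Stage 3: A2 = 4; w = 6; total draws C(13,5) = 1287; complement C(8,5) = 56; favorable 1287 - 56 = 1231; P = 1231/1287; answer 1231/1287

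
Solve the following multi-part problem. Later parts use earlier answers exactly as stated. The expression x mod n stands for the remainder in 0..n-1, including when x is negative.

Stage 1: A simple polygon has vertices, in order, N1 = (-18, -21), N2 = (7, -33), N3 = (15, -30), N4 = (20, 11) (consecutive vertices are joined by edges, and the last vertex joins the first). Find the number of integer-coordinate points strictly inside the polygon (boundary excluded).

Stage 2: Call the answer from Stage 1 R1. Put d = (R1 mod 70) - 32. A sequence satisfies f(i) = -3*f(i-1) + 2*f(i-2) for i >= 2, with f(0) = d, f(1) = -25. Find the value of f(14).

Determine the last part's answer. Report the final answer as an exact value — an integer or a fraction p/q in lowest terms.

Stage 1: cross terms: (-18*-33 - 7*-21)=741, (7*-30 - 15*-33)=285, (15*11 - 20*-30)=765, (20*-21 - -18*11)=-222; twice the area = |1569| = 1569; area = 1569/2; boundary points = 1 + 1 + 1 + 2 = 5; strictly interior points = area - boundary/2 + 1 = 783; answer 783
Stage 2: R1 = 783; d = -19; f(2) = -3*(-25) + 2*(-19) = 37; iterating: f(2)=37, f(3)=-161, f(4)=557, f(5)=-1993, f(6)=7093, f(7)=-25265, f(8)=89981, f(9)=-320473, f(10)=1141381, f(11)=-4065089, f(12)=14478029, f(13)=-51564265, f(14)=183648853; answer 183648853

183648853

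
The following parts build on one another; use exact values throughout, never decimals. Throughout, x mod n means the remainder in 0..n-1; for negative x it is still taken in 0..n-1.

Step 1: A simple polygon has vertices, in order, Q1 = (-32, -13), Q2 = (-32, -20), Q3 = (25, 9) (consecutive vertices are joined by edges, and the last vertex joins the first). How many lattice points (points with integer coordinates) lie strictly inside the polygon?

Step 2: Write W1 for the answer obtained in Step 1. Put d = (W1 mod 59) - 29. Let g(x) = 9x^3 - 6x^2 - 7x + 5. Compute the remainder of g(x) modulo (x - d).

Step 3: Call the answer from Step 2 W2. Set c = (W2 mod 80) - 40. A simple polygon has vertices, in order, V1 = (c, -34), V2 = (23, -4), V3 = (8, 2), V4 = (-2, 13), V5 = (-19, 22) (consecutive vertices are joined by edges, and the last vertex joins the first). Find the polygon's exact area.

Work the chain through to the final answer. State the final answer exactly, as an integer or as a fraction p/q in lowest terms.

Step 1: cross terms: (-32*-20 - -32*-13)=224, (-32*9 - 25*-20)=212, (25*-13 - -32*9)=-37; twice the area = |399| = 399; area = 399/2; boundary points = 7 + 1 + 1 = 9; strictly interior points = area - boundary/2 + 1 = 196; answer 196
Step 2: W1 = 196; d = -10; remainder = value at the root: 9*(-10)^3 - 6*(-10)^2 - 7*(-10)^1 + 5 = (-9000) + (-600) + (70) + (5) = -9525; answer -9525
Step 3: W2 = -9525; c = 35; cross terms: (35*-4 - 23*-34)=642, (23*2 - 8*-4)=78, (8*13 - -2*2)=108, (-2*22 - -19*13)=203, (-19*-34 - 35*22)=-124; twice the area = |907| = 907; area = 907/2; answer 907/2

907/2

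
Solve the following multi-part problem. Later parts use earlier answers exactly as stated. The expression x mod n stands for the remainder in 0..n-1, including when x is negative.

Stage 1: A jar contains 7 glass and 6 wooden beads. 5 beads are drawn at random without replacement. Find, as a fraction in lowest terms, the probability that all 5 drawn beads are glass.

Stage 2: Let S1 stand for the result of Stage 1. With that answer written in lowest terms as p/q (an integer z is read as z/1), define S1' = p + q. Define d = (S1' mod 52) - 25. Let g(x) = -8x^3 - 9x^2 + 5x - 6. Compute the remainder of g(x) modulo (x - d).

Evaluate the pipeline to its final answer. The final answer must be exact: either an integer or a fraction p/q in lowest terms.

Stage 1: total draws C(13,5) = 1287; favorable C(7,5) = 21; P = 7/429; answer 7/429
Stage 2: S1 = 7/429; threaded value p + q = 436; d = -5; remainder = value at the root: -8*(-5)^3 - 9*(-5)^2 + 5*(-5)^1 - 6 = (1000) + (-225) + (-25) + (-6) = 744; answer 744

744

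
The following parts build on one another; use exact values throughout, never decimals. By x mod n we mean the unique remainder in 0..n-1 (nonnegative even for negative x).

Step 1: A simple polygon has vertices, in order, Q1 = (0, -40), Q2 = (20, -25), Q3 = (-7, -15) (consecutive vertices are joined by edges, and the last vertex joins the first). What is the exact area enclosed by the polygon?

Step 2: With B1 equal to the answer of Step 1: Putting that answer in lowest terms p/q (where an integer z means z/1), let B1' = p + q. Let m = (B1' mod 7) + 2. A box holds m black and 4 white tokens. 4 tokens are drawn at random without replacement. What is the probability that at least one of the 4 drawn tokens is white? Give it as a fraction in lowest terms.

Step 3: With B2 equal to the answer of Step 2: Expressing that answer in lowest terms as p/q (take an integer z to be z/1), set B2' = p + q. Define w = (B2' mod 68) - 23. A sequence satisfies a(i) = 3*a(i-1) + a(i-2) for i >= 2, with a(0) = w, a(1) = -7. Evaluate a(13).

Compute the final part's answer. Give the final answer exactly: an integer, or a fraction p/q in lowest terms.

Step 1: cross terms: (0*-25 - 20*-40)=800, (20*-15 - -7*-25)=-475, (-7*-40 - 0*-15)=280; twice the area = |605| = 605; area = 605/2; answer 605/2
Step 2: B1 = 605/2; threaded value p + q = 607; m = 7; total draws C(11,4) = 330; complement C(7,4) = 35; favorable 330 - 35 = 295; P = 59/66; answer 59/66
Step 3: B2 = 59/66; threaded value p + q = 125; w = 34; a(2) = 3*(-7) + 1*(34) = 13; iterating: a(2)=13, a(3)=32, a(4)=109, a(5)=359, a(6)=1186, a(7)=3917, a(8)=12937, a(9)=42728, a(10)=141121, a(11)=466091, a(12)=1539394, a(13)=5084273; answer 5084273

5084273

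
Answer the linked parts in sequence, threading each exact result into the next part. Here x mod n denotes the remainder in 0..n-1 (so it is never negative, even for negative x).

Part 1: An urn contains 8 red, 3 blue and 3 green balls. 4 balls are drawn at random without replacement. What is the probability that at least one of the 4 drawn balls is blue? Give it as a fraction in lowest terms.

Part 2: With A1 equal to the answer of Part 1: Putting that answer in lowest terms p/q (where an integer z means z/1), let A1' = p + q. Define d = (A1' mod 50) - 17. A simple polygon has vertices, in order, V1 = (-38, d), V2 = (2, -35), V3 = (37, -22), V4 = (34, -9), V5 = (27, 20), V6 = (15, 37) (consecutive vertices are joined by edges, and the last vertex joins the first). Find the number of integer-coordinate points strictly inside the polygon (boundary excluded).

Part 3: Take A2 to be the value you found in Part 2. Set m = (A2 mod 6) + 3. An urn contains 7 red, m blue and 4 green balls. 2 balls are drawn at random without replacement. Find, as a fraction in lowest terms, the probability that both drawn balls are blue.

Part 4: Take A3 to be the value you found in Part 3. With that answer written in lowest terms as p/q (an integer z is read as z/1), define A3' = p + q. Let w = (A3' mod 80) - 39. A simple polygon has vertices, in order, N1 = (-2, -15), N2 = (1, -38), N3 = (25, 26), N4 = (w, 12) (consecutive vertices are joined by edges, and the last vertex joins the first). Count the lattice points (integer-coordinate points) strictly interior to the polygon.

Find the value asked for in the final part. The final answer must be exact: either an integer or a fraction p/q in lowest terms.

691

Part 1: total draws C(14,4) = 1001; complement C(11,4) = 330; favorable 1001 - 330 = 671; P = 61/91; answer 61/91
Part 2: A1 = 61/91; threaded value p + q = 152; d = -15; cross terms: (-38*-35 - 2*-15)=1360, (2*-22 - 37*-35)=1251, (37*-9 - 34*-22)=415, (34*20 - 27*-9)=923, (27*37 - 15*20)=699, (15*-15 - -38*37)=1181; twice the area = |5829| = 5829; area = 5829/2; boundary points = 20 + 1 + 1 + 1 + 1 + 1 = 25; strictly interior points = area - boundary/2 + 1 = 2903; answer 2903
Part 3: A2 = 2903; m = 8; total draws C(19,2) = 171; favorable C(8,2) = 28; P = 28/171; answer 28/171
Part 4: A3 = 28/171; threaded value p + q = 199; w = 0; cross terms: (-2*-38 - 1*-15)=91, (1*26 - 25*-38)=976, (25*12 - 0*26)=300, (0*-15 - -2*12)=24; twice the area = |1391| = 1391; area = 1391/2; boundary points = 1 + 8 + 1 + 1 = 11; strictly interior points = area - boundary/2 + 1 = 691; answer 691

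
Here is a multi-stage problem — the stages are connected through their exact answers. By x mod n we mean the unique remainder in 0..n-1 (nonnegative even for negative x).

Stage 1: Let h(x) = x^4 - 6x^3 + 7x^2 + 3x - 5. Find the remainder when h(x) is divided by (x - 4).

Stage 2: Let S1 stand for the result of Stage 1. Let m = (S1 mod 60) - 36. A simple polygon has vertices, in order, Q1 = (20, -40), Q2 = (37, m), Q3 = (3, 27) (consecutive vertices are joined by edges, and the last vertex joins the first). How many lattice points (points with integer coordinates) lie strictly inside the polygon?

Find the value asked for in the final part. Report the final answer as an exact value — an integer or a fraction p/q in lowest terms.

1036

Stage 1: remainder = value at the root: 1*(4)^4 - 6*(4)^3 + 7*(4)^2 + 3*(4)^1 - 5 = (256) + (-384) + (112) + (12) + (-5) = -9; answer -9
Stage 2: S1 = -9; m = 15; cross terms: (20*15 - 37*-40)=1780, (37*27 - 3*15)=954, (3*-40 - 20*27)=-660; twice the area = |2074| = 2074; area = 1037; boundary points = 1 + 2 + 1 = 4; strictly interior points = area - boundary/2 + 1 = 1036; answer 1036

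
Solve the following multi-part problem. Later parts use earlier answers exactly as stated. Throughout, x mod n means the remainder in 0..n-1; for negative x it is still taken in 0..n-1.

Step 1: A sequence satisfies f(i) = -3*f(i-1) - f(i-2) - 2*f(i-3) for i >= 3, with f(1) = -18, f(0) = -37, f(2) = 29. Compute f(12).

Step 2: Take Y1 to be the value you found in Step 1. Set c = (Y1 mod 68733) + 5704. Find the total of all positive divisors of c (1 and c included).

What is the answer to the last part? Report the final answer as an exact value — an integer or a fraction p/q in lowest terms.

80352

Step 1: f(3) = -3*(29) - 1*(-18) - 2*(-37) = 5; iterating: f(3)=5, f(4)=-8, f(5)=-39, f(6)=115, f(7)=-290, f(8)=833, f(9)=-2439, f(10)=7064, f(11)=-20419, f(12)=59071; answer 59071
Step 2: Y1 = 59071; c = 64775; 64775 = 5^2 * 2591; sigma = (1 + 5 + 25) * (1 + 2591) = 31 * 2592 = 80352; answer 80352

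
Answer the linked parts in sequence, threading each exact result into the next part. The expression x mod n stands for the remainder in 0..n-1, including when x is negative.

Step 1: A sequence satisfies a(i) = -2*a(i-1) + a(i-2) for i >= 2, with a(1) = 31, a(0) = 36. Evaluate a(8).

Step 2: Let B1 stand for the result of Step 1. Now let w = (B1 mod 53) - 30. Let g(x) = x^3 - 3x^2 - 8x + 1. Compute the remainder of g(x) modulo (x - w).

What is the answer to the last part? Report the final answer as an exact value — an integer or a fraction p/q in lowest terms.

-11923

Step 1: a(2) = -2*(31) + 1*(36) = -26; iterating: a(2)=-26, a(3)=83, a(4)=-192, a(5)=467, a(6)=-1126, a(7)=2719, a(8)=-6564; answer -6564
Step 2: B1 = -6564; w = -22; remainder = value at the root: 1*(-22)^3 - 3*(-22)^2 - 8*(-22)^1 + 1 = (-10648) + (-1452) + (176) + (1) = -11923; answer -11923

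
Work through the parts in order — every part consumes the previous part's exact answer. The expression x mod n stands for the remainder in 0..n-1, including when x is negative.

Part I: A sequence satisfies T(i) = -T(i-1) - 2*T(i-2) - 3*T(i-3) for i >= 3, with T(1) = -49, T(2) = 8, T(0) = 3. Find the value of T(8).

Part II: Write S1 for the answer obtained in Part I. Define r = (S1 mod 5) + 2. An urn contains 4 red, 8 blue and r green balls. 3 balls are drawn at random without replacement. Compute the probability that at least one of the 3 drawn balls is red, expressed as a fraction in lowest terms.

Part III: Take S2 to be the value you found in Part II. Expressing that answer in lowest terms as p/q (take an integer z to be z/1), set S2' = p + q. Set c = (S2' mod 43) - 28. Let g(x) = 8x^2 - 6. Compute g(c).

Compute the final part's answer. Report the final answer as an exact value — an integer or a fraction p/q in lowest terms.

386

Part I: T(3) = -1*(8) - 2*(-49) - 3*(3) = 81; iterating: T(3)=81, T(4)=50, T(5)=-236, T(6)=-107, T(7)=429, T(8)=493; answer 493
Part II: S1 = 493; r = 5; total draws C(17,3) = 680; complement C(13,3) = 286; favorable 680 - 286 = 394; P = 197/340; answer 197/340
Part III: S2 = 197/340; threaded value p + q = 537; c = -7; 8*(-7)^2 - 6 = (392) + (-6) = 386; answer 386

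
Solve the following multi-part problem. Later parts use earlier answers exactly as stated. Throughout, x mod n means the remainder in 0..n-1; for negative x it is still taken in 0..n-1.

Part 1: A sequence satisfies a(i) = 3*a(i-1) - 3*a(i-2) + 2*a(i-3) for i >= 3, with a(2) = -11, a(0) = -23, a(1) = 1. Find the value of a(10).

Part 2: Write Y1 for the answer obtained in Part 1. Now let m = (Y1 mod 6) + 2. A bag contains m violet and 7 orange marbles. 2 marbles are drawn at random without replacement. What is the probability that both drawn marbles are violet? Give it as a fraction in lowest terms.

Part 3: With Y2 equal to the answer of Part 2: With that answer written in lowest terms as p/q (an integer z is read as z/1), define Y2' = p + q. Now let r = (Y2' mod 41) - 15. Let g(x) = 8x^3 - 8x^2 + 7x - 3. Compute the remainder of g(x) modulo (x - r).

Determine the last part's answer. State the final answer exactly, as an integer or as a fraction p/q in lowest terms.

Part 1: a(3) = 3*(-11) - 3*(1) + 2*(-23) = -82; iterating: a(3)=-82, a(4)=-211, a(5)=-409, a(6)=-758, a(7)=-1469, a(8)=-2951, a(9)=-5962, a(10)=-11971; answer -11971
Part 2: Y1 = -11971; m = 7; total draws C(14,2) = 91; favorable C(7,2) = 21; P = 3/13; answer 3/13
Part 3: Y2 = 3/13; threaded value p + q = 16; r = 1; remainder = value at the root: 8*(1)^3 - 8*(1)^2 + 7*(1)^1 - 3 = (8) + (-8) + (7) + (-3) = 4; answer 4

4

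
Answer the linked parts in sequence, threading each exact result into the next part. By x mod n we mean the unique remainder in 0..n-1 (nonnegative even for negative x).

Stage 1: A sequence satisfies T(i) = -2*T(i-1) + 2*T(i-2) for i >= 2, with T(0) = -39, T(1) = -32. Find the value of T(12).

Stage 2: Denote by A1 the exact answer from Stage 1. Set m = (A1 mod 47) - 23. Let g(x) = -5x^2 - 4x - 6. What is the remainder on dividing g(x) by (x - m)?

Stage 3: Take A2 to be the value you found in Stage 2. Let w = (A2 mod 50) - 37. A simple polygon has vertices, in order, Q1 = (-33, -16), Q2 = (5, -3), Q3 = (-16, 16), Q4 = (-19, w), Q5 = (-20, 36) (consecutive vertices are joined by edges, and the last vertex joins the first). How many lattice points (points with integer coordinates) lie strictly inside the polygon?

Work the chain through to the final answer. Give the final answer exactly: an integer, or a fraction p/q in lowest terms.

642

Stage 1: T(2) = -2*(-32) + 2*(-39) = -14; iterating: T(2)=-14, T(3)=-36, T(4)=44, T(5)=-160, T(6)=408, T(7)=-1136, T(8)=3088, T(9)=-8448, T(10)=23072, T(11)=-63040, T(12)=172224; answer 172224
Stage 2: A1 = 172224; m = -7; remainder = value at the root: -5*(-7)^2 - 4*(-7)^1 - 6 = (-245) + (28) + (-6) = -223; answer -223
Stage 3: A2 = -223; w = -10; cross terms: (-33*-3 - 5*-16)=179, (5*16 - -16*-3)=32, (-16*-10 - -19*16)=464, (-19*36 - -20*-10)=-884, (-20*-16 - -33*36)=1508; twice the area = |1299| = 1299; area = 1299/2; boundary points = 1 + 1 + 1 + 1 + 13 = 17; strictly interior points = area - boundary/2 + 1 = 642; answer 642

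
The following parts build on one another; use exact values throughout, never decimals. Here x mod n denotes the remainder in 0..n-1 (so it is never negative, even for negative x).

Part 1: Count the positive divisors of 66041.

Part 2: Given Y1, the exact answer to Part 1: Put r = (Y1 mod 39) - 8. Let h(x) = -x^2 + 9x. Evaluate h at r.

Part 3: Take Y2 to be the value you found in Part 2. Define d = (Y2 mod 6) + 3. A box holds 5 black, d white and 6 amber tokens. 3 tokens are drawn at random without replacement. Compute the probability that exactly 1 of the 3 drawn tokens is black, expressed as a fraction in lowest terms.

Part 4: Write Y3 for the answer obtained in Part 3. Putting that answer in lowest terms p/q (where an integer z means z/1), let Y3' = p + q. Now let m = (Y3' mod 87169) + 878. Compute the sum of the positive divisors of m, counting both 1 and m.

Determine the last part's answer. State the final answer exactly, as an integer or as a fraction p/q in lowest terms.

2196

Part 1: 66041 is prime, so its only divisors are 1 and 66041; count = 2; answer 2
Part 2: Y1 = 2; r = -6; -1*(-6)^2 + 9*(-6)^1 = (-36) + (-54) = -90; answer -90
Part 3: Y2 = -90; d = 3; total draws C(14,3) = 364; favorable C(5,1)*C(9,2) = 180; P = 45/91; answer 45/91
Part 4: Y3 = 45/91; threaded value p + q = 136; m = 1014; 1014 = 2 * 3 * 13^2; sigma = (1 + 2) * (1 + 3) * (1 + 13 + 169) = 3 * 4 * 183 = 2196; answer 2196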